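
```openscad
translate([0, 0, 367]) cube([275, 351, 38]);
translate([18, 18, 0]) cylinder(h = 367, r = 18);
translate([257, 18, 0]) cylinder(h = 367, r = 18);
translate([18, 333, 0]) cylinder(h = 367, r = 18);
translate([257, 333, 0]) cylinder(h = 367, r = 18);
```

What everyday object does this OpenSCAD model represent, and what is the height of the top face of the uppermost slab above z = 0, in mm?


A stool. The seat height is 405 mm.

A 275×351×38 slab at z = 367 on four corner cylinders — a stool. The seat top is 367 + 38 = 405 mm.


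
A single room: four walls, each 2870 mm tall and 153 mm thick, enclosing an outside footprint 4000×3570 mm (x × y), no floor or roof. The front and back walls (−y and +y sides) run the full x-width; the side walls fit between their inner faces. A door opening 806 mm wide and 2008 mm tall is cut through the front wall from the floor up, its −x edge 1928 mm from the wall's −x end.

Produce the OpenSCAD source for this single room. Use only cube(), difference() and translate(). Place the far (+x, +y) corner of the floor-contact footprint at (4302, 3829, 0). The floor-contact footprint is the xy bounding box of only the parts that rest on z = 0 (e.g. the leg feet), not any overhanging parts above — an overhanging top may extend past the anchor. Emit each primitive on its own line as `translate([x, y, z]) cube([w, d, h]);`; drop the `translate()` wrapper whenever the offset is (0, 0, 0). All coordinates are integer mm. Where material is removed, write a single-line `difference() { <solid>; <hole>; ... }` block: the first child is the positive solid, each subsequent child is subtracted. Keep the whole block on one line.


difference() { translate([302, 259, 0]) cube([4000, 153, 2870]); translate([2230, 259, 0]) cube([806, 153, 2008]); }
translate([302, 3676, 0]) cube([4000, 153, 2870]);
translate([302, 412, 0]) cube([153, 3264, 2870]);
translate([4149, 412, 0]) cube([153, 3264, 2870]);


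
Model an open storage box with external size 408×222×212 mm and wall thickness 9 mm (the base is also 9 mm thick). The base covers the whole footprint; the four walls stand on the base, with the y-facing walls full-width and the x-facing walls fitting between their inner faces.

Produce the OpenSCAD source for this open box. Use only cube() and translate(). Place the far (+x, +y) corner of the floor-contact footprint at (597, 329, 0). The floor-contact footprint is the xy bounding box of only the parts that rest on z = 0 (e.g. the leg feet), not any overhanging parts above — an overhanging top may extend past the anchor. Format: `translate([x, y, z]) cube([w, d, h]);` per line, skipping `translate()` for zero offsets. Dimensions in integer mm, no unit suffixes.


translate([189, 107, 0]) cube([408, 222, 9]);
translate([189, 107, 9]) cube([408, 9, 203]);
translate([189, 320, 9]) cube([408, 9, 203]);
translate([189, 116, 9]) cube([9, 204, 203]);
translate([588, 116, 9]) cube([9, 204, 203]);


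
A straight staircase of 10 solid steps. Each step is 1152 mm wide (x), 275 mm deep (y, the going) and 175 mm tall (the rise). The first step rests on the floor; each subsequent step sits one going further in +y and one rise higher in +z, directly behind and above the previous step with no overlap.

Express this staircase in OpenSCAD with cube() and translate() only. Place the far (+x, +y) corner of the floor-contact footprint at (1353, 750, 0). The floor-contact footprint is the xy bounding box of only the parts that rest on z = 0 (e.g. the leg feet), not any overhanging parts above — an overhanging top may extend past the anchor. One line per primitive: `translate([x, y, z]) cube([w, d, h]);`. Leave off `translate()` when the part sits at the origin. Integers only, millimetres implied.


translate([201, 475, 0]) cube([1152, 275, 175]);
translate([201, 750, 175]) cube([1152, 275, 175]);
translate([201, 1025, 350]) cube([1152, 275, 175]);
translate([201, 1300, 525]) cube([1152, 275, 175]);
translate([201, 1575, 700]) cube([1152, 275, 175]);
translate([201, 1850, 875]) cube([1152, 275, 175]);
translate([201, 2125, 1050]) cube([1152, 275, 175]);
translate([201, 2400, 1225]) cube([1152, 275, 175]);
translate([201, 2675, 1400]) cube([1152, 275, 175]);
translate([201, 2950, 1575]) cube([1152, 275, 175]);


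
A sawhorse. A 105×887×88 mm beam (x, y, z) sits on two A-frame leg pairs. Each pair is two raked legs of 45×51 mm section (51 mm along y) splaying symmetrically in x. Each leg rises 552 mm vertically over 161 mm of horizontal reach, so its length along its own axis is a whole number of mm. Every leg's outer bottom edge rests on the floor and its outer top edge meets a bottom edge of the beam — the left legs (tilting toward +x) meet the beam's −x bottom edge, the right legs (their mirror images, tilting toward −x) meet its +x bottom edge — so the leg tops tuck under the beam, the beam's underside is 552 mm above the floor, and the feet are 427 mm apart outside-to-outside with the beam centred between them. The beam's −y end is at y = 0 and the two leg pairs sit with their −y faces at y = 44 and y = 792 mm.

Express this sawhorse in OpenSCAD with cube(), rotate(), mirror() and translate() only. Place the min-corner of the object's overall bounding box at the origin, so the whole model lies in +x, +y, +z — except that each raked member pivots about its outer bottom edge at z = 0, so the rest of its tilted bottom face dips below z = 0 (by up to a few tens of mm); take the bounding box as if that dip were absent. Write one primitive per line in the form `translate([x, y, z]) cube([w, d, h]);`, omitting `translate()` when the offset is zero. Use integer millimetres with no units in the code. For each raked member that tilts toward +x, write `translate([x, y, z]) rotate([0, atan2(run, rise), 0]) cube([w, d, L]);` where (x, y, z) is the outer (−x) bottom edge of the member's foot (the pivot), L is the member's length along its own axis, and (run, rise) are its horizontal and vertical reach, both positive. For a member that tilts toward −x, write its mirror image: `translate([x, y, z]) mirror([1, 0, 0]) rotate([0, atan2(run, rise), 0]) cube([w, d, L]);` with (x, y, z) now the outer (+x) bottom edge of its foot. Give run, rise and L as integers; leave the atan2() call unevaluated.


translate([161, 0, 552]) cube([105, 887, 88]);
translate([0, 44, 0]) rotate([0, atan2(161, 552), 0]) cube([45, 51, 575]);
translate([427, 44, 0]) mirror([1, 0, 0]) rotate([0, atan2(161, 552), 0]) cube([45, 51, 575]);
translate([0, 792, 0]) rotate([0, atan2(161, 552), 0]) cube([45, 51, 575]);
translate([427, 792, 0]) mirror([1, 0, 0]) rotate([0, atan2(161, 552), 0]) cube([45, 51, 575]);


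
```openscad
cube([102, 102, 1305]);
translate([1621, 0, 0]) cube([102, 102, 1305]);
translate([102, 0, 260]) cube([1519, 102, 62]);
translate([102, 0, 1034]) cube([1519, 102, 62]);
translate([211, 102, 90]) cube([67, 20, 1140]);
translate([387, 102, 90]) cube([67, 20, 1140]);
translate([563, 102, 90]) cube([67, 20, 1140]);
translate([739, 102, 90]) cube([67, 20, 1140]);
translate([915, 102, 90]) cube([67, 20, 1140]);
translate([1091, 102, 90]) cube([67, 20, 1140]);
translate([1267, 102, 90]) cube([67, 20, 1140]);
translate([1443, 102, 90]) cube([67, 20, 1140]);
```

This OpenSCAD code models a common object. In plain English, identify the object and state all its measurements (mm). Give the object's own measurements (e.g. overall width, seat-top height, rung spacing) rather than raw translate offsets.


A fence section. Two 102×102 mm posts, 1305 mm tall, stand on the floor with a clear span of 1519 mm between their inner faces. Two horizontal rails of 102×62 mm section span the gap between the posts with their undersides at z = 260 mm and z = 1034 mm, flush with the posts' −y face. 8 pickets, each 67 mm wide, 20 mm thick and 1140 mm tall, are fixed to the +y face of the rails with their bottoms at z = 90 mm, spaced across the span with a 109 mm gap after the −x post and between neighbouring pickets, with 111 mm left before the +x post.


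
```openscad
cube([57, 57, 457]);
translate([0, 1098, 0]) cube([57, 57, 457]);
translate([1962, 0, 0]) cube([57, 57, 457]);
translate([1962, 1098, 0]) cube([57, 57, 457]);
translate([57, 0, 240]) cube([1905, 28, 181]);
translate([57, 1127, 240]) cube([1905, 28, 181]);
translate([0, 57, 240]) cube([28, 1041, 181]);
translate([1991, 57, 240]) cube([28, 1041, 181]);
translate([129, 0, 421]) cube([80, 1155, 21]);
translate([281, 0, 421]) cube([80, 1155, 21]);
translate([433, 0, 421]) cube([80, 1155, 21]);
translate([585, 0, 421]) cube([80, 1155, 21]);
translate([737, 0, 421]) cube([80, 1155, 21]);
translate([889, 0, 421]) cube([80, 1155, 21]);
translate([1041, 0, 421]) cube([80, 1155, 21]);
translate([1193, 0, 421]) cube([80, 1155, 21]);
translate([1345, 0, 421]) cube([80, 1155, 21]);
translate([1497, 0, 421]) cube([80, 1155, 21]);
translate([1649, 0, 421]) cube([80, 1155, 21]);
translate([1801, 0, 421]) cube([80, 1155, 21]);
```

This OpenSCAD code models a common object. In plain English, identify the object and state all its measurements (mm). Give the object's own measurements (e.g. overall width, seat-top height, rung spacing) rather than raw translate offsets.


A bed frame 2019 mm long (x) by 1155 mm wide (y). Four 57×57 mm corner posts, 457 mm tall, at the corners of the footprint. Four rails of 28 mm thickness and 181 mm height run between adjacent posts with their undersides at z = 240 mm, their outer faces flush with the outside of the frame (the two x-running rails run between the posts' inner faces; the two y-running rails run between the posts' inner faces). 12 slats, each 80 mm wide (x) and 21 mm thick, lie across the top of the two x-running rails, running the full 1155 mm width of the frame in y; along x they sit between the end posts with a 72 mm gap after the −x posts and between neighbouring slats, leaving 81 mm before the +x posts.


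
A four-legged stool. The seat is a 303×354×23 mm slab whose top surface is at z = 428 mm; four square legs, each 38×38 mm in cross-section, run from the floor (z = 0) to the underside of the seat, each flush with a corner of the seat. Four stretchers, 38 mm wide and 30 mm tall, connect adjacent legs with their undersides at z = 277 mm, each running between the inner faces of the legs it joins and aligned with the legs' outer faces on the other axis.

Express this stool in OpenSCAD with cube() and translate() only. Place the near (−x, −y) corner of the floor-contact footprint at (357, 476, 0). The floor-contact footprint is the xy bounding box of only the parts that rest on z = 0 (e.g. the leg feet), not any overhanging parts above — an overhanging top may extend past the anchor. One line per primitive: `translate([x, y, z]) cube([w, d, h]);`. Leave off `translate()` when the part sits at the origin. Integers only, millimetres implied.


translate([357, 476, 405]) cube([303, 354, 23]);
translate([357, 476, 0]) cube([38, 38, 405]);
translate([622, 476, 0]) cube([38, 38, 405]);
translate([357, 792, 0]) cube([38, 38, 405]);
translate([622, 792, 0]) cube([38, 38, 405]);
translate([395, 476, 277]) cube([227, 38, 30]);
translate([395, 792, 277]) cube([227, 38, 30]);
translate([357, 514, 277]) cube([38, 278, 30]);
translate([622, 514, 277]) cube([38, 278, 30]);


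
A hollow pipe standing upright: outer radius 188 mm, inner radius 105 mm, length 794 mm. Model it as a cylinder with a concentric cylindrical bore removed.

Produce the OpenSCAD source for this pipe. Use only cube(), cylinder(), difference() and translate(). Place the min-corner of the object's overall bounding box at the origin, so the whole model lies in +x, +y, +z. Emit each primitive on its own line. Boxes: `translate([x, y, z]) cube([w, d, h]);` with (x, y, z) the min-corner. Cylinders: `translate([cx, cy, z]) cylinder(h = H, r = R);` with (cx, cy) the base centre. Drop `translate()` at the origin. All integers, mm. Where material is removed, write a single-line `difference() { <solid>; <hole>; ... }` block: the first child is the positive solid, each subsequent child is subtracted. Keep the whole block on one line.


difference() { translate([188, 188, 0]) cylinder(h = 794, r = 188); translate([188, 188, 0]) cylinder(h = 794, r = 105); }


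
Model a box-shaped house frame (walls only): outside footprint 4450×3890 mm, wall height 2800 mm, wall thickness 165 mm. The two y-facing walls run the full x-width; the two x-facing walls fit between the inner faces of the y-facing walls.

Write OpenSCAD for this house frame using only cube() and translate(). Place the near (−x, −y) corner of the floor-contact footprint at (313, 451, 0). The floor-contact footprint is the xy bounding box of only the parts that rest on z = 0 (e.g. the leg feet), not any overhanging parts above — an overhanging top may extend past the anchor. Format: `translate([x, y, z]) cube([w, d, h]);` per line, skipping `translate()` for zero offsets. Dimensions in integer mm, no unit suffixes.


translate([313, 451, 0]) cube([4450, 165, 2800]);
translate([313, 4176, 0]) cube([4450, 165, 2800]);
translate([313, 616, 0]) cube([165, 3560, 2800]);
translate([4598, 616, 0]) cube([165, 3560, 2800]);


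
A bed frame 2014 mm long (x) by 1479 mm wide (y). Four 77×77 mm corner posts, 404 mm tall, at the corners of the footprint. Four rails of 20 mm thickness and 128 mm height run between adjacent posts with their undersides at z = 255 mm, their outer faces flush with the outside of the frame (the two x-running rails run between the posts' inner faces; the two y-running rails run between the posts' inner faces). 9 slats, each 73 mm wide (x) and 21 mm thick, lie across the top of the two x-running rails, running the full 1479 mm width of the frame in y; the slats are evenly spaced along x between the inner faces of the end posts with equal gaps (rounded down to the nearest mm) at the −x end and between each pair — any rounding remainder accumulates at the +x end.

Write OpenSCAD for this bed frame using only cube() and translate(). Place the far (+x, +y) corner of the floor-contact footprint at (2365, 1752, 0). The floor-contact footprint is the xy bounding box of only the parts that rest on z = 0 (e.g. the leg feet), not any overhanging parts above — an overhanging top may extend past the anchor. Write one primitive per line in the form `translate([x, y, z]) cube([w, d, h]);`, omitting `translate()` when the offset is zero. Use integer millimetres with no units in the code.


translate([351, 273, 0]) cube([77, 77, 404]);
translate([351, 1675, 0]) cube([77, 77, 404]);
translate([2288, 273, 0]) cube([77, 77, 404]);
translate([2288, 1675, 0]) cube([77, 77, 404]);
translate([428, 273, 255]) cube([1860, 20, 128]);
translate([428, 1732, 255]) cube([1860, 20, 128]);
translate([351, 350, 255]) cube([20, 1325, 128]);
translate([2345, 350, 255]) cube([20, 1325, 128]);
translate([548, 273, 383]) cube([73, 1479, 21]);
translate([741, 273, 383]) cube([73, 1479, 21]);
translate([934, 273, 383]) cube([73, 1479, 21]);
translate([1127, 273, 383]) cube([73, 1479, 21]);
translate([1320, 273, 383]) cube([73, 1479, 21]);
translate([1513, 273, 383]) cube([73, 1479, 21]);
translate([1706, 273, 383]) cube([73, 1479, 21]);
translate([1899, 273, 383]) cube([73, 1479, 21]);
translate([2092, 273, 383]) cube([73, 1479, 21]);


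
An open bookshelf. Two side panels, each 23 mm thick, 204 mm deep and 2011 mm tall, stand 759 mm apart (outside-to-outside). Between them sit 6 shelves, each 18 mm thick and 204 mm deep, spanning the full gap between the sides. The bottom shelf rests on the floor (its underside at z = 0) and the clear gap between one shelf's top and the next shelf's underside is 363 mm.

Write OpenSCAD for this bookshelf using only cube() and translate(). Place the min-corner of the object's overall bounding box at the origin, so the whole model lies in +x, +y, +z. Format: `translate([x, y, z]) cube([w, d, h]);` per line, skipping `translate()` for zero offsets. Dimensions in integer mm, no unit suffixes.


cube([23, 204, 2011]);
translate([736, 0, 0]) cube([23, 204, 2011]);
translate([23, 0, 0]) cube([713, 204, 18]);
translate([23, 0, 381]) cube([713, 204, 18]);
translate([23, 0, 762]) cube([713, 204, 18]);
translate([23, 0, 1143]) cube([713, 204, 18]);
translate([23, 0, 1524]) cube([713, 204, 18]);
translate([23, 0, 1905]) cube([713, 204, 18]);


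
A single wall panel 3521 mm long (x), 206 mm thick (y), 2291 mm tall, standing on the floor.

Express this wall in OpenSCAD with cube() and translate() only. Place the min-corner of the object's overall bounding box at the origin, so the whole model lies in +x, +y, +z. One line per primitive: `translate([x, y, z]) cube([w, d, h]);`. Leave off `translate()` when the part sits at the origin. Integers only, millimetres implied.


cube([3521, 206, 2291]);


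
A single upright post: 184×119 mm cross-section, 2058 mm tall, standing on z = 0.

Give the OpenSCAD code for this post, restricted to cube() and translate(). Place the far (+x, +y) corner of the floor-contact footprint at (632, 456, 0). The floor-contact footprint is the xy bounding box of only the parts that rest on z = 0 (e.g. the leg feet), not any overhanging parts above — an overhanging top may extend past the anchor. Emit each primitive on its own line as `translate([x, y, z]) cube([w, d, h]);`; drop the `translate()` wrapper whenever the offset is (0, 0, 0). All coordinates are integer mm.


translate([448, 337, 0]) cube([184, 119, 2058]);


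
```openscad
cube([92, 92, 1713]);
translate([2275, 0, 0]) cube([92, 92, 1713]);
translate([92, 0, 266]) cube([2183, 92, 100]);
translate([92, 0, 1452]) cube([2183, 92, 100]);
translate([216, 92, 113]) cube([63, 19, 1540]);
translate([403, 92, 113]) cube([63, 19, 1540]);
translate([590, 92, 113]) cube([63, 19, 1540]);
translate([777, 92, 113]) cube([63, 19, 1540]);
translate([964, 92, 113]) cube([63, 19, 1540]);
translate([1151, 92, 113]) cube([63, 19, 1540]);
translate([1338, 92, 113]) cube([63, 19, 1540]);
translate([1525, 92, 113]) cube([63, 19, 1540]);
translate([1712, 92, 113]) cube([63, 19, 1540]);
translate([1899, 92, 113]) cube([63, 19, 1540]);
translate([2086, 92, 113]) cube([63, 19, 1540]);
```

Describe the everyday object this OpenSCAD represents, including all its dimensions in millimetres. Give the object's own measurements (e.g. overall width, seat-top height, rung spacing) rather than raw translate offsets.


A fence section. Two 92×92 mm posts, 1713 mm tall, stand on the floor with a clear span of 2183 mm between their inner faces. Two horizontal rails of 92×100 mm section span the gap between the posts with their undersides at z = 266 mm and z = 1452 mm, flush with the posts' −y face. 11 pickets, each 63 mm wide, 19 mm thick and 1540 mm tall, are fixed to the +y face of the rails with their bottoms at z = 113 mm, spaced across the span with a 124 mm gap after the −x post and between neighbouring pickets, with 126 mm left before the +x post.


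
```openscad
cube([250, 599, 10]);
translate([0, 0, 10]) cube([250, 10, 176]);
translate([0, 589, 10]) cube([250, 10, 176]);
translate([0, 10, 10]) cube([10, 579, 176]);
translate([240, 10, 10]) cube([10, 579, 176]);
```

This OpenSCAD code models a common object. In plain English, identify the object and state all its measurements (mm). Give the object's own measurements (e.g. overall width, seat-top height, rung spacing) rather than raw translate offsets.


An open-topped rectangular box: outside dimensions 250×599×186 mm, with a uniform wall and base thickness of 10 mm. The base is a full 250×599 slab on the floor; four walls sit on top of the base. The front and back walls (the −y and +y sides) span the full width; the two side walls fit between them.


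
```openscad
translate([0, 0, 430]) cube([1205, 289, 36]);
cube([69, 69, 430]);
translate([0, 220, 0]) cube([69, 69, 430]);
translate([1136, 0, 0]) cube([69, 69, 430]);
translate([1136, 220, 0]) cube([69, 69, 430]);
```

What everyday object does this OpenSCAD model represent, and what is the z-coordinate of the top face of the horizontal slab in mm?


A bench. The seat-top height is 466 mm.

A long slab on four corner posts — a bench. The slab sits at z = 430 with thickness 36, so the top is 430 + 36 = 466 mm.


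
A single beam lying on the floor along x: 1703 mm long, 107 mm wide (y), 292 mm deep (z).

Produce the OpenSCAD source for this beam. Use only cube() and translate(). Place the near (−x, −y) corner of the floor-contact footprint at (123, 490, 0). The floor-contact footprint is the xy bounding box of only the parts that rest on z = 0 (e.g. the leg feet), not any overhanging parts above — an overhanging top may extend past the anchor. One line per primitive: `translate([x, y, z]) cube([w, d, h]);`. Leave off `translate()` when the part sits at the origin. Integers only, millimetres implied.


translate([123, 490, 0]) cube([1703, 107, 292]);


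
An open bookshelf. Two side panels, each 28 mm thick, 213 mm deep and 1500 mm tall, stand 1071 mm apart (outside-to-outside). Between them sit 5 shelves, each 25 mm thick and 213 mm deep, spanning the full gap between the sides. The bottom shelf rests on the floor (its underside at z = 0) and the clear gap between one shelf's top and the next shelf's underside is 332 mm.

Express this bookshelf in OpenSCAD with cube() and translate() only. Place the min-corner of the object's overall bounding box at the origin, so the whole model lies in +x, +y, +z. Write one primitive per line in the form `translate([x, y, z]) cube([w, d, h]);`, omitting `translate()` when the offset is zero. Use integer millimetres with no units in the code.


cube([28, 213, 1500]);
translate([1043, 0, 0]) cube([28, 213, 1500]);
translate([28, 0, 0]) cube([1015, 213, 25]);
translate([28, 0, 357]) cube([1015, 213, 25]);
translate([28, 0, 714]) cube([1015, 213, 25]);
translate([28, 0, 1071]) cube([1015, 213, 25]);
translate([28, 0, 1428]) cube([1015, 213, 25]);


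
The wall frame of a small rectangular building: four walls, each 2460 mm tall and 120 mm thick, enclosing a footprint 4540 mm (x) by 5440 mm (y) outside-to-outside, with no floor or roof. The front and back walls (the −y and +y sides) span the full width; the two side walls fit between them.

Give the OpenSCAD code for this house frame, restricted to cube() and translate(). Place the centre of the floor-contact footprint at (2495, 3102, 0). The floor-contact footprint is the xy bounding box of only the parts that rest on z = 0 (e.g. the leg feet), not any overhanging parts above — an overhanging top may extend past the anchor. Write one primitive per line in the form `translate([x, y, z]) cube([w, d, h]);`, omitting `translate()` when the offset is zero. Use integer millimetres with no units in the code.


translate([225, 382, 0]) cube([4540, 120, 2460]);
translate([225, 5702, 0]) cube([4540, 120, 2460]);
translate([225, 502, 0]) cube([120, 5200, 2460]);
translate([4645, 502, 0]) cube([120, 5200, 2460]);


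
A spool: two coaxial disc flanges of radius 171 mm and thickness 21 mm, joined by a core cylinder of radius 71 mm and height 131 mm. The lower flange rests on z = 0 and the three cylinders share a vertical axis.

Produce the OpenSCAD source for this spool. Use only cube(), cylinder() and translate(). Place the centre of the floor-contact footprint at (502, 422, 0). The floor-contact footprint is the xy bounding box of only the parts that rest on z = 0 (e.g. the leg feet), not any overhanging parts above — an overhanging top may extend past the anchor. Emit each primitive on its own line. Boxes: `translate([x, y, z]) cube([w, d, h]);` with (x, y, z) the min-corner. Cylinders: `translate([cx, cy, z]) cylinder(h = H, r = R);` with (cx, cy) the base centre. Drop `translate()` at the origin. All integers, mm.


translate([502, 422, 0]) cylinder(h = 21, r = 171);
translate([502, 422, 21]) cylinder(h = 131, r = 71);
translate([502, 422, 152]) cylinder(h = 21, r = 171);


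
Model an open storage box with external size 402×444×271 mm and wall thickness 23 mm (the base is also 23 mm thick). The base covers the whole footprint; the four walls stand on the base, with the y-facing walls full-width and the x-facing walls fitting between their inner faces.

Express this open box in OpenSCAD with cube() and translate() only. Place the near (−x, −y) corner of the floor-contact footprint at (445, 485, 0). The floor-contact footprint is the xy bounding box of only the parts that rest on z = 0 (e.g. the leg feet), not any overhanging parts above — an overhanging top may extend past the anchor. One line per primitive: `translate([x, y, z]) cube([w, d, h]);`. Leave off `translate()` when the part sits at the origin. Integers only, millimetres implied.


translate([445, 485, 0]) cube([402, 444, 23]);
translate([445, 485, 23]) cube([402, 23, 248]);
translate([445, 906, 23]) cube([402, 23, 248]);
translate([445, 508, 23]) cube([23, 398, 248]);
translate([824, 508, 23]) cube([23, 398, 248]);


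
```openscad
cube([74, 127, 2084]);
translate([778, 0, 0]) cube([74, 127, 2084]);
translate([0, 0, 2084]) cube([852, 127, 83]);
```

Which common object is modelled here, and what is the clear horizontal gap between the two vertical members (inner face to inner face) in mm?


A door frame. The clear opening width is 704 mm.

Two 2084 mm tall posts with a header on top — a door frame. The left jamb is 74 mm wide at x = 0; the right jamb starts at x = 778. The clear opening is 778 − 74 = 704 mm.


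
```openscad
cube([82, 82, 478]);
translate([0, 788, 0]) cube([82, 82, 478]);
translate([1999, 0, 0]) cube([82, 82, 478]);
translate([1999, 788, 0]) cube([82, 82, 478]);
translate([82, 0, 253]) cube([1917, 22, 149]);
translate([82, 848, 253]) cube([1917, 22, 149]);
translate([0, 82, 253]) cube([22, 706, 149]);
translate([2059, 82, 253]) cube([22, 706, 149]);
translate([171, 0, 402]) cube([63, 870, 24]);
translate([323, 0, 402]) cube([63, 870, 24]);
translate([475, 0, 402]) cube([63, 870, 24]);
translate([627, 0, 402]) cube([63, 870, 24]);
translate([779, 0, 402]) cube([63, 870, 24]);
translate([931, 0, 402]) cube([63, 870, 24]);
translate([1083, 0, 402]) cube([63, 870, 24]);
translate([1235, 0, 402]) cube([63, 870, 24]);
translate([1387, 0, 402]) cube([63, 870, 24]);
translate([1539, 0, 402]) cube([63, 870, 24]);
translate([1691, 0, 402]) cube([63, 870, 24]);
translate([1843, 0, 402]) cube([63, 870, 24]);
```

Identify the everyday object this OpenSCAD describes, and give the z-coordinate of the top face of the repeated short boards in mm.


A bed frame. The slat-top height is 426 mm.

Four posts, four rails, and a row of slats — a bed frame. Slats sit on the rails at z = 253 + 149 = 402; with slat thickness 24, the top is 426 mm.


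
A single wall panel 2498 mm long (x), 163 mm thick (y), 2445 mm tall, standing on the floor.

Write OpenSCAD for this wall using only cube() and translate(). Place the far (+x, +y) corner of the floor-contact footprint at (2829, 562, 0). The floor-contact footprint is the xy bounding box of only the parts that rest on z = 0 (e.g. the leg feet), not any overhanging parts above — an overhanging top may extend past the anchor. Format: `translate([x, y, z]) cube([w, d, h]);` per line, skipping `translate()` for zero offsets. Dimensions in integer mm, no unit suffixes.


translate([331, 399, 0]) cube([2498, 163, 2445]);


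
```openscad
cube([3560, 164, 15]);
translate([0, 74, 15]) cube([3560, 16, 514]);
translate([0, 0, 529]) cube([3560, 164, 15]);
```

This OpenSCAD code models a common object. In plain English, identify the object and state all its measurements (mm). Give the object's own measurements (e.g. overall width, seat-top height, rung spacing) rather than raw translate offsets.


An I-beam lying along x, 3560 mm long. Overall section height 544 mm. Two flanges 164 mm wide (y) and 15 mm thick, one on the floor and one at the top; a web 16 mm thick runs between them, centred on the flange width.


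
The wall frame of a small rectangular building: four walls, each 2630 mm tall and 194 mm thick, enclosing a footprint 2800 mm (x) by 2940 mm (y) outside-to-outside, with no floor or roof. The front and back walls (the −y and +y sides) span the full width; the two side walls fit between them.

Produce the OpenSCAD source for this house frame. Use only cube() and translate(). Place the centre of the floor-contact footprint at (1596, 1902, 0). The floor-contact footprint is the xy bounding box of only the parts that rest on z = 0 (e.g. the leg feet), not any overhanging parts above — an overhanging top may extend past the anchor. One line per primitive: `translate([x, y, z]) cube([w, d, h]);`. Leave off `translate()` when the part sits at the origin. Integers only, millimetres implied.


translate([196, 432, 0]) cube([2800, 194, 2630]);
translate([196, 3178, 0]) cube([2800, 194, 2630]);
translate([196, 626, 0]) cube([194, 2552, 2630]);
translate([2802, 626, 0]) cube([194, 2552, 2630]);


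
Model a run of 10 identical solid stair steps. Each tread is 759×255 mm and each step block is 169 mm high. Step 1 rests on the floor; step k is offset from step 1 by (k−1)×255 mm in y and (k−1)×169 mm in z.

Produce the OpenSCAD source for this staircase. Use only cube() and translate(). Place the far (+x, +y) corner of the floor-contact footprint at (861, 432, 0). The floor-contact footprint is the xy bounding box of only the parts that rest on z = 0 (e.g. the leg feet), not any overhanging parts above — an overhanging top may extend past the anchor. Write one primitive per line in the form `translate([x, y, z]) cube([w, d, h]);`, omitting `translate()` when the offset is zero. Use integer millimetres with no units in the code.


translate([102, 177, 0]) cube([759, 255, 169]);
translate([102, 432, 169]) cube([759, 255, 169]);
translate([102, 687, 338]) cube([759, 255, 169]);
translate([102, 942, 507]) cube([759, 255, 169]);
translate([102, 1197, 676]) cube([759, 255, 169]);
translate([102, 1452, 845]) cube([759, 255, 169]);
translate([102, 1707, 1014]) cube([759, 255, 169]);
translate([102, 1962, 1183]) cube([759, 255, 169]);
translate([102, 2217, 1352]) cube([759, 255, 169]);
translate([102, 2472, 1521]) cube([759, 255, 169]);


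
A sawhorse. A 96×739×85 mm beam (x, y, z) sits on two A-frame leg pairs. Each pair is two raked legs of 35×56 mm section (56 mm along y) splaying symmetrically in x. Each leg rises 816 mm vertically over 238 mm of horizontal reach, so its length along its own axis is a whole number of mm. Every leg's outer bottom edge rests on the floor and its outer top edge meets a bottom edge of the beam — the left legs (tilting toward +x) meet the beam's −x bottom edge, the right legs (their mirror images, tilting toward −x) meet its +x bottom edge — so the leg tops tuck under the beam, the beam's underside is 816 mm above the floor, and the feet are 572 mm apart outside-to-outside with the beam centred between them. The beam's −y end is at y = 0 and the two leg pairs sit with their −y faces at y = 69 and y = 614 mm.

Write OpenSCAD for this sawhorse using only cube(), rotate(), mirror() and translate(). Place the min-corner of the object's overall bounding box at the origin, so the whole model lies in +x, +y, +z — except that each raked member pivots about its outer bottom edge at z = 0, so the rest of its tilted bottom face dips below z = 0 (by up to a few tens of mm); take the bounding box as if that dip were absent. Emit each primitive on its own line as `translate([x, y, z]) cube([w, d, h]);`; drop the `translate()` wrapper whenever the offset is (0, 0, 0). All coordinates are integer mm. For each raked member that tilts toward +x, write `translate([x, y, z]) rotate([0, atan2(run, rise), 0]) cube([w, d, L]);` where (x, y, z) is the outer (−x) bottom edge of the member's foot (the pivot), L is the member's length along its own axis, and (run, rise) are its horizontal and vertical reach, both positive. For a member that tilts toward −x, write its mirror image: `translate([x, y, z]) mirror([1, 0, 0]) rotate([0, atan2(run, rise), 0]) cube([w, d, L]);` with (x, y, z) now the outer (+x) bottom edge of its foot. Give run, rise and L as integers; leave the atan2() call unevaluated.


translate([238, 0, 816]) cube([96, 739, 85]);
translate([0, 69, 0]) rotate([0, atan2(238, 816), 0]) cube([35, 56, 850]);
translate([572, 69, 0]) mirror([1, 0, 0]) rotate([0, atan2(238, 816), 0]) cube([35, 56, 850]);
translate([0, 614, 0]) rotate([0, atan2(238, 816), 0]) cube([35, 56, 850]);
translate([572, 614, 0]) mirror([1, 0, 0]) rotate([0, atan2(238, 816), 0]) cube([35, 56, 850]);


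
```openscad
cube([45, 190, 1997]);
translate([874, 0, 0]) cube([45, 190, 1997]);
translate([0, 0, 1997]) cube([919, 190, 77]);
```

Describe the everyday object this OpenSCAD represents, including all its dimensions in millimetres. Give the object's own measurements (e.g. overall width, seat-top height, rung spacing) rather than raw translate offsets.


A door frame. The clear opening is 829 mm wide and 1997 mm high. Two 45 mm wide jambs, 190 mm deep, stand either side of the opening from the floor to the top of the opening. A 77 mm thick head sits across the top of both jambs, spanning the full outside width of the frame.


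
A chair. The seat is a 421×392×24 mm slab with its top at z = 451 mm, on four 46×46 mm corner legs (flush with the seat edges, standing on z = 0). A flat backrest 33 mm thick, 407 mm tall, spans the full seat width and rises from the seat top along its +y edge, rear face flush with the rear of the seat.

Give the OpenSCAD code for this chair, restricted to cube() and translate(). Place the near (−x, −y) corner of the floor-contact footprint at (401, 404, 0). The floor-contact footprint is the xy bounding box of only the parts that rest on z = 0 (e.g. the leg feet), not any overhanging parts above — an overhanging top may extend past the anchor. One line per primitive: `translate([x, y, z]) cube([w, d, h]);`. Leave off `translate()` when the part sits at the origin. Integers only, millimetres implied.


translate([401, 404, 427]) cube([421, 392, 24]);
translate([401, 404, 0]) cube([46, 46, 427]);
translate([776, 404, 0]) cube([46, 46, 427]);
translate([401, 750, 0]) cube([46, 46, 427]);
translate([776, 750, 0]) cube([46, 46, 427]);
translate([401, 763, 451]) cube([421, 33, 407]);


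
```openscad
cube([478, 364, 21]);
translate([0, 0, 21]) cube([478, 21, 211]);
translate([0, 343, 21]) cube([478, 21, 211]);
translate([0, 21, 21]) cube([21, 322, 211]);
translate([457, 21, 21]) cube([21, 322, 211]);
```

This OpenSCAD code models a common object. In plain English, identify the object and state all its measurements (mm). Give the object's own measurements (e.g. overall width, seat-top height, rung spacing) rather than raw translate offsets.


An open-topped rectangular box: outside dimensions 478×364×232 mm, with a uniform wall and base thickness of 21 mm. The base is a full 478×364 slab on the floor; four walls sit on top of the base. The front and back walls (the −y and +y sides) span the full width; the two side walls fit between them.


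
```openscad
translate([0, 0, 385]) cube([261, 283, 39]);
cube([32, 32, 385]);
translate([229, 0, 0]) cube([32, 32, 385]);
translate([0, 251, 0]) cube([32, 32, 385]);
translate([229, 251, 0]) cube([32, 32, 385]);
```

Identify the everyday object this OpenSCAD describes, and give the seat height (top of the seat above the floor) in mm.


A stool. The seat height is 424 mm.

A 261×283×39 slab at z = 385 on four corner posts — a stool. The seat top is 385 + 39 = 424 mm.


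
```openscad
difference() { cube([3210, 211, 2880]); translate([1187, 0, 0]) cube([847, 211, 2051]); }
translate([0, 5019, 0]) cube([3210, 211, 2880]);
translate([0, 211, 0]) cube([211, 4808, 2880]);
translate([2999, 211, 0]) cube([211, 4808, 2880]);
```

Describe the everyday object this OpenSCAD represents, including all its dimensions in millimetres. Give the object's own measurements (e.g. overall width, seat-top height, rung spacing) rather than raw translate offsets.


A single room: four walls, each 2880 mm tall and 211 mm thick, enclosing an outside footprint 3210×5230 mm (x × y), no floor or roof. The front and back walls (−y and +y sides) run the full x-width; the side walls fit between their inner faces. A door opening 847 mm wide and 2051 mm tall is cut through the front wall from the floor up, its −x edge 1187 mm from the wall's −x end.


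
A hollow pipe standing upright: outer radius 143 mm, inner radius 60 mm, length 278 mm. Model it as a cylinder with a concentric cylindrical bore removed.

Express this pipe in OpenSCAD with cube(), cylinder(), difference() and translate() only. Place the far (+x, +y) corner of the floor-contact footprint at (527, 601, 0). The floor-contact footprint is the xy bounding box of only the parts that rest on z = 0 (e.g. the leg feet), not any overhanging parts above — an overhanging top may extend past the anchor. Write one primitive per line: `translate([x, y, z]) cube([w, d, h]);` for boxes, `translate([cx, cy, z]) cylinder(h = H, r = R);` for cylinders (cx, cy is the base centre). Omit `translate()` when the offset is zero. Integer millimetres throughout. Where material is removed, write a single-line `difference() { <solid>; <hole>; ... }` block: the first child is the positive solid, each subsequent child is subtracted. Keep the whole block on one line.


difference() { translate([384, 458, 0]) cylinder(h = 278, r = 143); translate([384, 458, 0]) cylinder(h = 278, r = 60); }


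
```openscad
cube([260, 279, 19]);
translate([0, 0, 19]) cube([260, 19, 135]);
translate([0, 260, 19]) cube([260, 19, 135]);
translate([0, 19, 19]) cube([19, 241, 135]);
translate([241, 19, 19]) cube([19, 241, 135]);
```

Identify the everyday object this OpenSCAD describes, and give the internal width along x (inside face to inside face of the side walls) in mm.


An open box. The internal width is 222 mm.

A 260×279 base slab with four walls standing on it — an open box. The base is 260 mm wide and the walls are 19 mm thick, so the internal width is 260 − 2 × 19 = 222 mm.


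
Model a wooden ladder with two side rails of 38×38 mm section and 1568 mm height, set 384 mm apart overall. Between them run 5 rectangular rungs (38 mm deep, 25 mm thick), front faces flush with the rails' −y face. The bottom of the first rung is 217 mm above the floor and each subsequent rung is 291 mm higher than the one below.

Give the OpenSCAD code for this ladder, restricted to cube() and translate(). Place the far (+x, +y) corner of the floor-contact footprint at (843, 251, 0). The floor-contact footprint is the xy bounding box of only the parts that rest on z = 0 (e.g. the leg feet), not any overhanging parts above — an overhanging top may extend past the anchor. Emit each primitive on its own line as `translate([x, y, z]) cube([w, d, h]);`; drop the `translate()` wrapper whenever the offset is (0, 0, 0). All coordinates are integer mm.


// rung span = 384 - 2*38 = 308
// rung[k] z = 217 + k*291
translate([459, 213, 0]) cube([38, 38, 1568]);
translate([805, 213, 0]) cube([38, 38, 1568]);
translate([497, 213, 217]) cube([308, 38, 25]);
translate([497, 213, 508]) cube([308, 38, 25]);
translate([497, 213, 799]) cube([308, 38, 25]);
translate([497, 213, 1090]) cube([308, 38, 25]);
translate([497, 213, 1381]) cube([308, 38, 25]);


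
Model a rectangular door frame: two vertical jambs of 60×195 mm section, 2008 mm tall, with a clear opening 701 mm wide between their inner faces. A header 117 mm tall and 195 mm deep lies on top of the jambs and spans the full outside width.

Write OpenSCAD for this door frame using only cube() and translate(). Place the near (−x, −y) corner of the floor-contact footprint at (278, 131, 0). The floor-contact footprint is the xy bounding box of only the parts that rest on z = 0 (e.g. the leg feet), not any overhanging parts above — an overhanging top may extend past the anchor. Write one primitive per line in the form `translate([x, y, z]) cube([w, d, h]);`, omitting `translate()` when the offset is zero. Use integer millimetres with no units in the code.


translate([278, 131, 0]) cube([60, 195, 2008]);
translate([1039, 131, 0]) cube([60, 195, 2008]);
translate([278, 131, 2008]) cube([821, 195, 117]);
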